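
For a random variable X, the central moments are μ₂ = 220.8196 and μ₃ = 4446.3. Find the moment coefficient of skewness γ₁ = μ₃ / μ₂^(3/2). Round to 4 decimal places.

σ = √μ₂ = √220.8196 = 14.86000
σ³ = μ₂^(3/2) = 3281.37926
γ₁ = μ₃/σ³ = 4446.3 / 3281.37926 ≈ 1.3550

1.3550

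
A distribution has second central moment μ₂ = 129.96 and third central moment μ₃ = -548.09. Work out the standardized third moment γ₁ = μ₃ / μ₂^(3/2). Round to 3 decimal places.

-0.370

σ = √μ₂ = √129.96 = 11.40000
σ³ = μ₂^(3/2) = 1481.54400
γ₁ = μ₃/σ³ = -548.09 / 1481.54400 ≈ -0.370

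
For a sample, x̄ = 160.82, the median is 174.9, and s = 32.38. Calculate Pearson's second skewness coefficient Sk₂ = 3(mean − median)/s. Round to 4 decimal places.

Sk₂ = 3(160.82 − 174.9) / 32.38 = 3 × -14.0800 / 32.38
    = -42.2400 / 32.38 ≈ -1.3045

-1.3045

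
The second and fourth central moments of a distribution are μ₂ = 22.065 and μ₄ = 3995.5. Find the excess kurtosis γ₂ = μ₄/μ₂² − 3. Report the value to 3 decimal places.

5.207

μ₂² = 22.065² = 486.86423
μ₄/μ₂² = 3995.5 / 486.86423 = 8.20660
γ₂ = 8.20660 − 3 ≈ 5.207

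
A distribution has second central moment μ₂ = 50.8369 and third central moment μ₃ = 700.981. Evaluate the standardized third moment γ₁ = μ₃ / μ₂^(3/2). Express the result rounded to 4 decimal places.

σ = √μ₂ = √50.8369 = 7.13000
σ³ = μ₂^(3/2) = 362.46710
γ₁ = μ₃/σ³ = 700.981 / 362.46710 ≈ 1.9339

1.9339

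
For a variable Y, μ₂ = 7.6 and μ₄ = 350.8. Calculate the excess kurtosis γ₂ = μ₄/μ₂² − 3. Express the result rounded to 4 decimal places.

μ₂² = 7.6² = 57.76000
μ₄/μ₂² = 350.8 / 57.76000 = 6.07341
γ₂ = 6.07341 − 3 ≈ 3.0734

3.0734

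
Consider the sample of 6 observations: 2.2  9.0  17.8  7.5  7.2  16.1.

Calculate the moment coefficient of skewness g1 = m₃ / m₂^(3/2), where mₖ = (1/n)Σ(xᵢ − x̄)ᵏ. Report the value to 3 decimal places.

0.220

x̄ = (2.2 + 9.0 + 17.8 + 7.5 + 7.2 + 16.1) / 6 = 9.9667
deviations (xᵢ − x̄): -7.7667, -0.9667, 7.8333, -2.4667, -2.7667, 6.1333
Σ(xᵢ − x̄)² = 173.9733 ⇒ m₂ = 173.9733/6 = 28.99556
Σ(xᵢ − x̄)³ = 205.8016 ⇒ m₃ = 205.8016/6 = 34.30026
m₂^(3/2) = 28.99556^(1.5) = 156.13388
g1 = m₃ / m₂^(3/2) = 34.30026 / 156.13388 ≈ 0.220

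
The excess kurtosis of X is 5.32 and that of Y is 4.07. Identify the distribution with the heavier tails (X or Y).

Higher excess kurtosis ⇒ heavier tails relative to the normal distribution.
5.32 vs 4.07: the larger is 5.32, so X has heavier tails.

X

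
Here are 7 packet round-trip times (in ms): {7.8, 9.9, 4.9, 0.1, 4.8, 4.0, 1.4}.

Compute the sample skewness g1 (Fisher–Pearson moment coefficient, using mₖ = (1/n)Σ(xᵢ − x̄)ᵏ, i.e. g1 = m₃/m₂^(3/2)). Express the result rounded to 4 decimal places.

0.1690

x̄ = (7.8 + 9.9 + 4.9 + 0.1 + 4.8 + 4.0 + 1.4) / 7 = 4.7000
deviations (xᵢ − x̄): 3.1000, 5.2000, 0.2000, -4.6000, 0.1000, -0.7000, -3.3000
Σ(xᵢ − x̄)² = 69.2400 ⇒ m₂ = 69.2400/7 = 9.89143
Σ(xᵢ − x̄)³ = 36.7920 ⇒ m₃ = 36.7920/7 = 5.25600
m₂^(3/2) = 9.89143^(1.5) = 31.10918
g1 = m₃ / m₂^(3/2) = 5.25600 / 31.10918 ≈ 0.1690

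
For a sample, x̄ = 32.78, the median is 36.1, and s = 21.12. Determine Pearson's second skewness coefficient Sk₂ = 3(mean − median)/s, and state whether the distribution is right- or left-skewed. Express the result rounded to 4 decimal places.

-0.4716, left-skewed

Sk₂ = 3(32.78 − 36.1) / 21.12 = 3 × -3.3200 / 21.12
    = -9.9600 / 21.12 ≈ -0.4716
Sk₂ < 0 ⇒ mean < median ⇒ left-skewed (negative skew).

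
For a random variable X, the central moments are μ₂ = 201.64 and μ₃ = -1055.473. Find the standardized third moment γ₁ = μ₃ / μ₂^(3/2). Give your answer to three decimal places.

σ = √μ₂ = √201.64 = 14.20000
σ³ = μ₂^(3/2) = 2863.28800
γ₁ = μ₃/σ³ = -1055.473 / 2863.28800 ≈ -0.369

-0.369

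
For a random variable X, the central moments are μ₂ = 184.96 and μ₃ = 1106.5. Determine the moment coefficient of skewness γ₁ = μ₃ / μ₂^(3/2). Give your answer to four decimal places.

σ = √μ₂ = √184.96 = 13.60000
σ³ = μ₂^(3/2) = 2515.45600
γ₁ = μ₃/σ³ = 1106.5 / 2515.45600 ≈ 0.4399

0.4399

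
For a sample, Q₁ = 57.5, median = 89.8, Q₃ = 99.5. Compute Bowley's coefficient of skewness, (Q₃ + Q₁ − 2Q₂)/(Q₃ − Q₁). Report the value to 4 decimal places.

-0.5381

numerator: Q₃ + Q₁ − 2Q₂ = 99.5 + 57.5 − 2×89.8 = -22.6000
denominator: Q₃ − Q₁ = 99.5 − 57.5 = 42.0000
Bowley skewness = -22.6000 / 42.0000 ≈ -0.5381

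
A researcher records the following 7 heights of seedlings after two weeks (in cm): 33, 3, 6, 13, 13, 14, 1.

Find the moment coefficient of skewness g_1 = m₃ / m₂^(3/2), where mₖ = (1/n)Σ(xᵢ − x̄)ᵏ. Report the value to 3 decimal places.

x̄ = (33 + 3 + 6 + 13 + 13 + 14 + 1) / 7 = 11.8571
deviations (xᵢ − x̄): 21.1429, -8.8571, -5.8571, 1.1429, 1.1429, 2.1429, -10.8571
Σ(xᵢ − x̄)² = 684.8571 ⇒ m₂ = 684.8571/7 = 97.83673
Σ(xᵢ − x̄)³ = 7288.5306 ⇒ m₃ = 7288.5306/7 = 1041.21866
m₂^(3/2) = 97.83673^(1.5) = 967.72715
g_1 = m₃ / m₂^(3/2) = 1041.21866 / 967.72715 ≈ 1.076

1.076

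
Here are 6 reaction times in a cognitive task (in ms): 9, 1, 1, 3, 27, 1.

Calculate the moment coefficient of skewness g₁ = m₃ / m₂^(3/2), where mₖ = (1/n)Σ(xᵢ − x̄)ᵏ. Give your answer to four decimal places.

x̄ = (9 + 1 + 1 + 3 + 27 + 1) / 6 = 7.0000
deviations (xᵢ − x̄): 2.0000, -6.0000, -6.0000, -4.0000, 20.0000, -6.0000
Σ(xᵢ − x̄)² = 528.0000 ⇒ m₂ = 528.0000/6 = 88.00000
Σ(xᵢ − x̄)³ = 7296.0000 ⇒ m₃ = 7296.0000/6 = 1216.00000
m₂^(3/2) = 88.00000^(1.5) = 825.51317
g₁ = m₃ / m₂^(3/2) = 1216.00000 / 825.51317 ≈ 1.4730

1.4730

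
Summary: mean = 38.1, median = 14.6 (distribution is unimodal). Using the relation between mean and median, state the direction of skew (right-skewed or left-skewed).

right-skewed

mean − median = 38.1 − 14.6 = 23.5
mean > median ⇒ the longer tail is on the right ⇒ right-skewed (positively skewed).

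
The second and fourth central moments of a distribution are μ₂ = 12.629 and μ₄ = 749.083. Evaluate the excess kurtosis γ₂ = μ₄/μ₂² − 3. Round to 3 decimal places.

μ₂² = 12.629² = 159.49164
μ₄/μ₂² = 749.083 / 159.49164 = 4.69669
γ₂ = 4.69669 − 3 ≈ 1.697

1.697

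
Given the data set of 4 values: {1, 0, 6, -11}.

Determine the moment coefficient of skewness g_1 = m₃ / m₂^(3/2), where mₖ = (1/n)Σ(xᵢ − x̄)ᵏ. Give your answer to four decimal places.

x̄ = (1 + 0 + 6 - 11) / 4 = -1.0000
deviations (xᵢ − x̄): 2.0000, 1.0000, 7.0000, -10.0000
Σ(xᵢ − x̄)² = 154.0000 ⇒ m₂ = 154.0000/4 = 38.50000
Σ(xᵢ − x̄)³ = -648.0000 ⇒ m₃ = -648.0000/4 = -162.00000
m₂^(3/2) = 38.50000^(1.5) = 238.88622
g_1 = m₃ / m₂^(3/2) = -162.00000 / 238.88622 ≈ -0.6781

-0.6781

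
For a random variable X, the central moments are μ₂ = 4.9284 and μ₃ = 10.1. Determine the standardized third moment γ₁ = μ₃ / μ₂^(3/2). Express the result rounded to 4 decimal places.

σ = √μ₂ = √4.9284 = 2.22000
σ³ = μ₂^(3/2) = 10.94105
γ₁ = μ₃/σ³ = 10.1 / 10.94105 ≈ 0.9231

0.9231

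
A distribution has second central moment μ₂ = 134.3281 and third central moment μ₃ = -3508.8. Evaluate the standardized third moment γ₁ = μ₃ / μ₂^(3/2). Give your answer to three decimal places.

σ = √μ₂ = √134.3281 = 11.59000
σ³ = μ₂^(3/2) = 1556.86268
γ₁ = μ₃/σ³ = -3508.8 / 1556.86268 ≈ -2.254

-2.254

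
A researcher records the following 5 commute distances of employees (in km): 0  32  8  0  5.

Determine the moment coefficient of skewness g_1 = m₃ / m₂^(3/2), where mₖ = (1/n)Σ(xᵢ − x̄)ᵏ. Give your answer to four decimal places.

x̄ = (0 + 32 + 8 + 0 + 5) / 5 = 9.0000
deviations (xᵢ − x̄): -9.0000, 23.0000, -1.0000, -9.0000, -4.0000
Σ(xᵢ − x̄)² = 708.0000 ⇒ m₂ = 708.0000/5 = 141.60000
Σ(xᵢ − x̄)³ = 10644.0000 ⇒ m₃ = 10644.0000/5 = 2128.80000
m₂^(3/2) = 141.60000^(1.5) = 1684.98050
g_1 = m₃ / m₂^(3/2) = 2128.80000 / 1684.98050 ≈ 1.2634

1.2634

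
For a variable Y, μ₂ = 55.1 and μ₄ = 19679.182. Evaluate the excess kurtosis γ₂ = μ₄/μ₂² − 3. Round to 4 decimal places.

μ₂² = 55.1² = 3036.01000
μ₄/μ₂² = 19679.182 / 3036.01000 = 6.48192
γ₂ = 6.48192 − 3 ≈ 3.4819

3.4819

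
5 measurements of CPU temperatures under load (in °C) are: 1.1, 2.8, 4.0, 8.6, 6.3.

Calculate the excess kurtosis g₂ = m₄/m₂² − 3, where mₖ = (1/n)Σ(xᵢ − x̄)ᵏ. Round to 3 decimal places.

x̄ = 4.5600
Σ(xᵢ − x̄)² = 34.7320 ⇒ m₂ = 6.94640
Σ(xᵢ − x̄)⁴ = 428.5737 ⇒ m₄ = 85.71473
m₂² = 48.25247
g₂ = m₄/m₂² − 3 = 1.77638 − 3 ≈ -1.224

-1.224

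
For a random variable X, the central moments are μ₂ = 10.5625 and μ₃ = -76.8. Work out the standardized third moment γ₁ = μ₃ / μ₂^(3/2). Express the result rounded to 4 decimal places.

-2.2372

σ = √μ₂ = √10.5625 = 3.25000
σ³ = μ₂^(3/2) = 34.32813
γ₁ = μ₃/σ³ = -76.8 / 34.32813 ≈ -2.2372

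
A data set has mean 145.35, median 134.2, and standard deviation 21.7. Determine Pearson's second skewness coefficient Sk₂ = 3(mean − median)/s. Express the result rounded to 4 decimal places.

1.5415

Sk₂ = 3(145.35 − 134.2) / 21.7 = 3 × 11.1500 / 21.7
    = 33.4500 / 21.7 ≈ 1.5415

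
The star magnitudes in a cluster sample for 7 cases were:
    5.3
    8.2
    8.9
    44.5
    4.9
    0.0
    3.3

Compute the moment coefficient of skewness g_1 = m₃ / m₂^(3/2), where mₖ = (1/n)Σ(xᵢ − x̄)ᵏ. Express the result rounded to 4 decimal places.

1.8752

x̄ = (5.3 + 8.2 + 8.9 + 44.5 + 4.9 + 0.0 + 3.3) / 7 = 10.7286
deviations (xᵢ − x̄): -5.4286, -2.5286, -1.8286, 33.7714, -5.8286, -10.7286, -7.4286
Σ(xᵢ − x̄)² = 1383.9743 ⇒ m₂ = 1383.9743/7 = 197.71061
Σ(xᵢ − x̄)³ = 36491.5455 ⇒ m₃ = 36491.5455/7 = 5213.07792
m₂^(3/2) = 197.71061^(1.5) = 2780.00112
g_1 = m₃ / m₂^(3/2) = 5213.07792 / 2780.00112 ≈ 1.8752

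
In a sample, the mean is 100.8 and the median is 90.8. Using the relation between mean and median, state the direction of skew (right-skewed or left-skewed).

right-skewed

mean − median = 100.8 − 90.8 = 10.0
mean > median ⇒ the longer tail is on the right ⇒ right-skewed (positively skewed).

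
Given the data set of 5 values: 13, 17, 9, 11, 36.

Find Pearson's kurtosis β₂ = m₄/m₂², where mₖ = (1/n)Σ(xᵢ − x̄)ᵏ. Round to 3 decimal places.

2.886

x̄ = 17.2000
Σ(xᵢ − x̄)² = 476.8000 ⇒ m₂ = 95.36000
Σ(xᵢ − x̄)⁴ = 131229.8560 ⇒ m₄ = 26245.97120
m₂² = 9093.52960
β₂ = m₄/m₂² = 26245.97120 / 9093.52960 ≈ 2.886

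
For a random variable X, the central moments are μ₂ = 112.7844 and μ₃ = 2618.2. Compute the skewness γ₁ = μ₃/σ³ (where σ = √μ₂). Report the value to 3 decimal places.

σ = √μ₂ = √112.7844 = 10.62000
σ³ = μ₂^(3/2) = 1197.77033
γ₁ = μ₃/σ³ = 2618.2 / 1197.77033 ≈ 2.186

2.186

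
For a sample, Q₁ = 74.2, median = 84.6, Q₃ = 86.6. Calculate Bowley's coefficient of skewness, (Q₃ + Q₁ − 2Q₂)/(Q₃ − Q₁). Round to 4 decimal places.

numerator: Q₃ + Q₁ − 2Q₂ = 86.6 + 74.2 − 2×84.6 = -8.4000
denominator: Q₃ − Q₁ = 86.6 − 74.2 = 12.4000
Bowley skewness = -8.4000 / 12.4000 ≈ -0.6774

-0.6774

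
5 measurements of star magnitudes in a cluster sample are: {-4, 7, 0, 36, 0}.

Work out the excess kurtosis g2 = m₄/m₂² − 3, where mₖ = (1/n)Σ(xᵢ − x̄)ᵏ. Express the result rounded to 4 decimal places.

-0.0488

x̄ = 7.8000
Σ(xᵢ − x̄)² = 1056.8000 ⇒ m₂ = 211.36000
Σ(xᵢ − x̄)⁴ = 659197.8560 ⇒ m₄ = 131839.57120
m₂² = 44673.04960
g2 = m₄/m₂² − 3 = 2.95121 − 3 ≈ -0.0488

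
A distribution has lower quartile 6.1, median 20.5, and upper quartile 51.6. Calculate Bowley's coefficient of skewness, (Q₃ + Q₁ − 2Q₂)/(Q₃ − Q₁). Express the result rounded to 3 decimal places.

numerator: Q₃ + Q₁ − 2Q₂ = 51.6 + 6.1 − 2×20.5 = 16.7000
denominator: Q₃ − Q₁ = 51.6 − 6.1 = 45.5000
Bowley skewness = 16.7000 / 45.5000 ≈ 0.367

0.367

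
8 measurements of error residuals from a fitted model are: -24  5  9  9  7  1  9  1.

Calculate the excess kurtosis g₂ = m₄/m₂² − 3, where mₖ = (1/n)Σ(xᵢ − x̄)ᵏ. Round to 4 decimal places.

2.1315

x̄ = 2.1250
Σ(xᵢ − x̄)² = 858.8750 ⇒ m₂ = 107.35938
Σ(xᵢ − x̄)⁴ = 473166.0254 ⇒ m₄ = 59145.75317
m₂² = 11526.03540
g₂ = m₄/m₂² − 3 = 5.13149 − 3 ≈ 2.1315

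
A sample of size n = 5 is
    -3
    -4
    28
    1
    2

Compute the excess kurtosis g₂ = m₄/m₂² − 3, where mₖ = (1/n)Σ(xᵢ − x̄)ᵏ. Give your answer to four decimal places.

x̄ = 4.8000
Σ(xᵢ − x̄)² = 698.8000 ⇒ m₂ = 139.76000
Σ(xᵢ − x̄)⁴ = 299670.7360 ⇒ m₄ = 59934.14720
m₂² = 19532.85760
g₂ = m₄/m₂² − 3 = 3.06838 − 3 ≈ 0.0684

0.0684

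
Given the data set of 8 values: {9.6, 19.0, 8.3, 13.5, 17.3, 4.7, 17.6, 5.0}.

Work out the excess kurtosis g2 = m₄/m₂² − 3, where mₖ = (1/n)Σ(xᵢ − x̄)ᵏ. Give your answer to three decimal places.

-1.577

x̄ = 11.8750
Σ(xᵢ − x̄)² = 232.3150 ⇒ m₂ = 29.03938
Σ(xᵢ − x̄)⁴ = 9598.9504 ⇒ m₄ = 1199.86880
m₂² = 843.28530
g2 = m₄/m₂² − 3 = 1.42285 − 3 ≈ -1.577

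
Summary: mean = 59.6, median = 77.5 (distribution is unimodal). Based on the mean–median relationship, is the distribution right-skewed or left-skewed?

mean − median = 59.6 − 77.5 = -17.9
mean < median ⇒ the longer tail is on the left ⇒ left-skewed (negatively skewed).

left-skewed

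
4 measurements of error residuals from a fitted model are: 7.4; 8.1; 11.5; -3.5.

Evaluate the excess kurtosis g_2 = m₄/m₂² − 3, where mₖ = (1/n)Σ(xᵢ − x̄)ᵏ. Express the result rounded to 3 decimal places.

x̄ = 5.8750
Σ(xᵢ − x̄)² = 126.8075 ⇒ m₂ = 31.70188
Σ(xᵢ − x̄)⁴ = 8755.8083 ⇒ m₄ = 2188.95208
m₂² = 1005.00888
g_2 = m₄/m₂² − 3 = 2.17804 − 3 ≈ -0.822

-0.822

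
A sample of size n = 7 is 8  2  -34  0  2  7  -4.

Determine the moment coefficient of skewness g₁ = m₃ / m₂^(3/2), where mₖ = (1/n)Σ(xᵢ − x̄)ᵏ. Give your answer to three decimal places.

x̄ = (8 + 2 - 34 + 0 + 2 + 7 - 4) / 7 = -2.7143
deviations (xᵢ − x̄): 10.7143, 4.7143, -31.2857, 2.7143, 4.7143, 9.7143, -1.2857
Σ(xᵢ − x̄)² = 1241.4286 ⇒ m₂ = 1241.4286/7 = 177.34694
Σ(xᵢ − x̄)³ = -28248.2449 ⇒ m₃ = -28248.2449/7 = -4035.46356
m₂^(3/2) = 177.34694^(1.5) = 2361.75881
g₁ = m₃ / m₂^(3/2) = -4035.46356 / 2361.75881 ≈ -1.709

-1.709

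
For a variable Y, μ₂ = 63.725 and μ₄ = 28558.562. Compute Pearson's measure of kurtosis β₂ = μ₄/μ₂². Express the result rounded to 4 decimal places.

7.0326

μ₂² = 63.725² = 4060.87563
μ₄/μ₂² = 28558.562 / 4060.87563 = 7.03261
β₂ ≈ 7.0326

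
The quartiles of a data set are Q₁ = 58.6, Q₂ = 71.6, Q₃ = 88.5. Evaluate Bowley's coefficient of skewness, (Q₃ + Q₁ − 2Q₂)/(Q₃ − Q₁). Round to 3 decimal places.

numerator: Q₃ + Q₁ − 2Q₂ = 88.5 + 58.6 − 2×71.6 = 3.9000
denominator: Q₃ − Q₁ = 88.5 − 58.6 = 29.9000
Bowley skewness = 3.9000 / 29.9000 ≈ 0.130

0.130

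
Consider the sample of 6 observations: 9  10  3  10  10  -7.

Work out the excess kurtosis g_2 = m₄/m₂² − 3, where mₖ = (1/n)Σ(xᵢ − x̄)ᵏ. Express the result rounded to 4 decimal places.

0.0675

x̄ = 5.8333
Σ(xᵢ − x̄)² = 234.8333 ⇒ m₂ = 39.13889
Σ(xᵢ − x̄)⁴ = 28193.4861 ⇒ m₄ = 4698.91435
m₂² = 1531.85262
g_2 = m₄/m₂² − 3 = 3.06747 − 3 ≈ 0.0675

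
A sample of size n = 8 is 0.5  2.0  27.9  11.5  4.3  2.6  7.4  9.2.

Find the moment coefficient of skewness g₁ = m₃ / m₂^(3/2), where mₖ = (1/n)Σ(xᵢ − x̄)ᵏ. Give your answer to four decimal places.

x̄ = (0.5 + 2.0 + 27.9 + 11.5 + 4.3 + 2.6 + 7.4 + 9.2) / 8 = 8.1750
deviations (xᵢ − x̄): -7.6750, -6.1750, 19.7250, 3.3250, -3.8750, -5.5750, -0.7750, 1.0250
Σ(xᵢ − x̄)² = 544.9150 ⇒ m₂ = 544.9150/8 = 68.11438
Σ(xᵢ − x̄)³ = 6792.8708 ⇒ m₃ = 6792.8708/8 = 849.10884
m₂^(3/2) = 68.11438^(1.5) = 562.15770
g₁ = m₃ / m₂^(3/2) = 849.10884 / 562.15770 ≈ 1.5104

1.5104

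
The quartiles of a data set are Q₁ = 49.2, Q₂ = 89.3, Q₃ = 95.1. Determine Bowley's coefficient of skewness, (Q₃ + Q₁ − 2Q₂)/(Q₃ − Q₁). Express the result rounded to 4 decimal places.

numerator: Q₃ + Q₁ − 2Q₂ = 95.1 + 49.2 − 2×89.3 = -34.3000
denominator: Q₃ − Q₁ = 95.1 − 49.2 = 45.9000
Bowley skewness = -34.3000 / 45.9000 ≈ -0.7473

-0.7473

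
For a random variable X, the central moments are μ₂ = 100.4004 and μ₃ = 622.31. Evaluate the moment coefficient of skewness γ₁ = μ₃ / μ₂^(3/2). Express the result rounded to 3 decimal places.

0.619

σ = √μ₂ = √100.4004 = 10.02000
σ³ = μ₂^(3/2) = 1006.01201
γ₁ = μ₃/σ³ = 622.31 / 1006.01201 ≈ 0.619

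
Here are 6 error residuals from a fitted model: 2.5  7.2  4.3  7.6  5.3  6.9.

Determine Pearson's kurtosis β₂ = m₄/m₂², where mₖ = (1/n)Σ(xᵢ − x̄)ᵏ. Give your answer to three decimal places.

1.916

x̄ = 5.6333
Σ(xᵢ − x̄)² = 19.6333 ⇒ m₂ = 3.27222
Σ(xᵢ − x̄)⁴ = 123.1198 ⇒ m₄ = 20.51997
m₂² = 10.70744
β₂ = m₄/m₂² = 20.51997 / 10.70744 ≈ 1.916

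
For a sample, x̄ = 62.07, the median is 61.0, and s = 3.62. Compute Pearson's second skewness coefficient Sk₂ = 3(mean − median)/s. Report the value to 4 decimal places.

0.8867

Sk₂ = 3(62.07 − 61.0) / 3.62 = 3 × 1.0700 / 3.62
    = 3.2100 / 3.62 ≈ 0.8867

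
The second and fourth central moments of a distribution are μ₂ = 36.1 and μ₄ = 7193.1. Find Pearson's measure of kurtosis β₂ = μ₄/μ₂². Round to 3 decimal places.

μ₂² = 36.1² = 1303.21000
μ₄/μ₂² = 7193.1 / 1303.21000 = 5.51952
β₂ ≈ 5.520

5.520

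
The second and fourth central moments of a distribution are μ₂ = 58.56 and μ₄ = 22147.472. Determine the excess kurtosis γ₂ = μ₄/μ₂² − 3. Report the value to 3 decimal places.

3.458

μ₂² = 58.56² = 3429.27360
μ₄/μ₂² = 22147.472 / 3429.27360 = 6.45836
γ₂ = 6.45836 − 3 ≈ 3.458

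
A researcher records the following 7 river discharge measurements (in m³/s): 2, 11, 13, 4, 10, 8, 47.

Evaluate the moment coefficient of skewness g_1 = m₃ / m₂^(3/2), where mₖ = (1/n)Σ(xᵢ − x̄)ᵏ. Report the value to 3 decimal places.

1.764

x̄ = (2 + 11 + 13 + 4 + 10 + 8 + 47) / 7 = 13.5714
deviations (xᵢ − x̄): -11.5714, -2.5714, -0.5714, -9.5714, -3.5714, -5.5714, 33.4286
Σ(xᵢ − x̄)² = 1393.7143 ⇒ m₂ = 1393.7143/7 = 199.10204
Σ(xᵢ − x̄)³ = 34693.4694 ⇒ m₃ = 34693.4694/7 = 4956.20991
m₂^(3/2) = 199.10204^(1.5) = 2809.39993
g_1 = m₃ / m₂^(3/2) = 4956.20991 / 2809.39993 ≈ 1.764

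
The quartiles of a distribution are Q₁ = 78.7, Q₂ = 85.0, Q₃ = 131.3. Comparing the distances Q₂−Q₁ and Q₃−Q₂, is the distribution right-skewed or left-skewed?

right-skewed

Q₂ − Q₁ = 6.3;  Q₃ − Q₂ = 46.3
Q₃ − Q₂ > Q₂ − Q₁ ⇒ the upper half is more spread out ⇒ right-skewed.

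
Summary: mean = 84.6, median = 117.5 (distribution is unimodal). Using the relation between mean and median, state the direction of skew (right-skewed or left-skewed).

mean − median = 84.6 − 117.5 = -32.9
mean < median ⇒ the longer tail is on the left ⇒ left-skewed (negatively skewed).

left-skewed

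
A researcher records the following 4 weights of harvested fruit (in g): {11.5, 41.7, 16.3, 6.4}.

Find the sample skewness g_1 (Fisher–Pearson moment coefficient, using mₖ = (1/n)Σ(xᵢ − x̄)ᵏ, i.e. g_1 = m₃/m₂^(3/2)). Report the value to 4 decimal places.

x̄ = (11.5 + 41.7 + 16.3 + 6.4) / 4 = 18.9750
deviations (xᵢ − x̄): -7.4750, 22.7250, -2.6750, -12.5750
Σ(xᵢ − x̄)² = 737.5875 ⇒ m₂ = 737.5875/4 = 184.39688
Σ(xᵢ − x̄)³ = 9310.4681 ⇒ m₃ = 9310.4681/4 = 2327.61703
m₂^(3/2) = 184.39688^(1.5) = 2503.97700
g_1 = m₃ / m₂^(3/2) = 2327.61703 / 2503.97700 ≈ 0.9296

0.9296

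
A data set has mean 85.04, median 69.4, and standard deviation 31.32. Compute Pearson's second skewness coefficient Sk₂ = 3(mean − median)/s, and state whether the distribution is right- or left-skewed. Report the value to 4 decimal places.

1.4981, right-skewed

Sk₂ = 3(85.04 − 69.4) / 31.32 = 3 × 15.6400 / 31.32
    = 46.9200 / 31.32 ≈ 1.4981
Sk₂ > 0 ⇒ mean > median ⇒ right-skewed (positive skew).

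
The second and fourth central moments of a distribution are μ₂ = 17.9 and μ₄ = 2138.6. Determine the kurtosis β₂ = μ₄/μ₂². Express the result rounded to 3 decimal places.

6.675

μ₂² = 17.9² = 320.41000
μ₄/μ₂² = 2138.6 / 320.41000 = 6.67457
β₂ ≈ 6.675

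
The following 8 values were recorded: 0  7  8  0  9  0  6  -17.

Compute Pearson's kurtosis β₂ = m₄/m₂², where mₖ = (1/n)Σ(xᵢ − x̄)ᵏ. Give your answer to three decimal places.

x̄ = 1.6250
Σ(xᵢ − x̄)² = 497.8750 ⇒ m₂ = 62.23438
Σ(xᵢ − x̄)⁴ = 126165.0566 ⇒ m₄ = 15770.63208
m₂² = 3873.11743
β₂ = m₄/m₂² = 15770.63208 / 3873.11743 ≈ 4.072

4.072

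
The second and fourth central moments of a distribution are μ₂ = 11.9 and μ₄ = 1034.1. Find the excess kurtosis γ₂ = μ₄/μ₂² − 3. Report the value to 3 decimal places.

μ₂² = 11.9² = 141.61000
μ₄/μ₂² = 1034.1 / 141.61000 = 7.30245
γ₂ = 7.30245 − 3 ≈ 4.302

4.302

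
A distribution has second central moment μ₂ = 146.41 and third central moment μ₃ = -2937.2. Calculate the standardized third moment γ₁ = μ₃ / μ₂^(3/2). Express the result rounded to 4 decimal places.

-1.6580

σ = √μ₂ = √146.41 = 12.10000
σ³ = μ₂^(3/2) = 1771.56100
γ₁ = μ₃/σ³ = -2937.2 / 1771.56100 ≈ -1.6580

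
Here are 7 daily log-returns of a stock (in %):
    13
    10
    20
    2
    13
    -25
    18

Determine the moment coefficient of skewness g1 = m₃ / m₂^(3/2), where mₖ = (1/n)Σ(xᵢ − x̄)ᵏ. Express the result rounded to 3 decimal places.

-1.490

x̄ = (13 + 10 + 20 + 2 + 13 - 25 + 18) / 7 = 7.2857
deviations (xᵢ − x̄): 5.7143, 2.7143, 12.7143, -5.2857, 5.7143, -32.2857, 10.7143
Σ(xᵢ − x̄)² = 1419.4286 ⇒ m₂ = 1419.4286/7 = 202.77551
Σ(xᵢ − x̄)³ = -30122.8163 ⇒ m₃ = -30122.8163/7 = -4303.25948
m₂^(3/2) = 202.77551^(1.5) = 2887.50839
g1 = m₃ / m₂^(3/2) = -4303.25948 / 2887.50839 ≈ -1.490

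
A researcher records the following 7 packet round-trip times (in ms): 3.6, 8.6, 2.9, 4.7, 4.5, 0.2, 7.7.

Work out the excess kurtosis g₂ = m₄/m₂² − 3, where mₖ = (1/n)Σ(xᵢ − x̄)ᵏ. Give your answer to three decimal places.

x̄ = 4.6000
Σ(xᵢ − x̄)² = 48.8800 ⇒ m₂ = 6.98286
Σ(xᵢ − x̄)⁴ = 732.5140 ⇒ m₄ = 104.64486
m₂² = 48.76029
g₂ = m₄/m₂² − 3 = 2.14611 − 3 ≈ -0.854

-0.854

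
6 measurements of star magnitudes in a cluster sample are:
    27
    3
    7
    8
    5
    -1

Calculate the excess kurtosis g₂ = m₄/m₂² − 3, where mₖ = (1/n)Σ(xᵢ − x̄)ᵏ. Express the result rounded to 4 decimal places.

x̄ = 8.1667
Σ(xᵢ − x̄)² = 476.8333 ⇒ m₂ = 79.47222
Σ(xᵢ − x̄)⁴ = 133683.8194 ⇒ m₄ = 22280.63657
m₂² = 6315.83410
g₂ = m₄/m₂² − 3 = 3.52774 − 3 ≈ 0.5277

0.5277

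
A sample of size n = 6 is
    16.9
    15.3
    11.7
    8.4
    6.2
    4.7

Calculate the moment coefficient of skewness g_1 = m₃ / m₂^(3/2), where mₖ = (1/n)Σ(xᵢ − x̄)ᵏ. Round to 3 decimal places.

x̄ = (16.9 + 15.3 + 11.7 + 8.4 + 6.2 + 4.7) / 6 = 10.5333
deviations (xᵢ − x̄): 6.3667, 4.7667, 1.1667, -2.1333, -4.3333, -5.8333
Σ(xᵢ − x̄)² = 121.9733 ⇒ m₂ = 121.9733/6 = 20.32889
Σ(xᵢ − x̄)³ = 78.3864 ⇒ m₃ = 78.3864/6 = 13.06441
m₂^(3/2) = 20.32889^(1.5) = 91.65802
g_1 = m₃ / m₂^(3/2) = 13.06441 / 91.65802 ≈ 0.143

0.143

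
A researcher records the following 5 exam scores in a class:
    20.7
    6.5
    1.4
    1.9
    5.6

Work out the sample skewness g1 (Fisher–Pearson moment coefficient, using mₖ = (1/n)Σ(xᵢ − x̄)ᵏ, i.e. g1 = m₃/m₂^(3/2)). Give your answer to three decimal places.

x̄ = (20.7 + 6.5 + 1.4 + 1.9 + 5.6) / 5 = 7.2200
deviations (xᵢ − x̄): 13.4800, -0.7200, -5.8200, -5.3200, -1.6200
Σ(xᵢ − x̄)² = 247.0280 ⇒ m₂ = 247.0280/5 = 49.40560
Σ(xᵢ − x̄)³ = 2097.1253 ⇒ m₃ = 2097.1253/5 = 419.42506
m₂^(3/2) = 49.40560^(1.5) = 347.26760
g1 = m₃ / m₂^(3/2) = 419.42506 / 347.26760 ≈ 1.208

1.208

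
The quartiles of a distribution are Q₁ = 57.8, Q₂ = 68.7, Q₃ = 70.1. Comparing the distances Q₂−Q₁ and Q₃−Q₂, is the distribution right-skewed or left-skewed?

left-skewed

Q₂ − Q₁ = 10.9;  Q₃ − Q₂ = 1.4
Q₂ − Q₁ > Q₃ − Q₂ ⇒ the lower half is more spread out ⇒ left-skewed.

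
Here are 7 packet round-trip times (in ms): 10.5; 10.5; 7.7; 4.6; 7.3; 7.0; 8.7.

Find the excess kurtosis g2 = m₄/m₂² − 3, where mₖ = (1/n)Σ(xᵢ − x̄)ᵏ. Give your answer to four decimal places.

x̄ = 8.0429
Σ(xᵢ − x̄)² = 26.1171 ⇒ m₂ = 3.73102
Σ(xᵢ − x̄)⁴ = 215.0915 ⇒ m₄ = 30.72736
m₂² = 13.92051
g2 = m₄/m₂² − 3 = 2.20734 − 3 ≈ -0.7927

-0.7927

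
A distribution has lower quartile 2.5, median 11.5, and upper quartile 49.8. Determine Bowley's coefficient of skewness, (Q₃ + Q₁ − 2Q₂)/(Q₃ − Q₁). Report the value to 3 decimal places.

numerator: Q₃ + Q₁ − 2Q₂ = 49.8 + 2.5 − 2×11.5 = 29.3000
denominator: Q₃ − Q₁ = 49.8 − 2.5 = 47.3000
Bowley skewness = 29.3000 / 47.3000 ≈ 0.619

0.619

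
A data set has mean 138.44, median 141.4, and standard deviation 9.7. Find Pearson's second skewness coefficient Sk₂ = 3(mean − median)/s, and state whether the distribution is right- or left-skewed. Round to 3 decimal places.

Sk₂ = 3(138.44 − 141.4) / 9.7 = 3 × -2.9600 / 9.7
    = -8.8800 / 9.7 ≈ -0.915
Sk₂ < 0 ⇒ mean < median ⇒ left-skewed (negative skew).

-0.915, left-skewed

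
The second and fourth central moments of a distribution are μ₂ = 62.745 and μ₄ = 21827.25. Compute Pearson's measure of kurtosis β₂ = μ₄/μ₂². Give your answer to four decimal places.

μ₂² = 62.745² = 3936.93503
μ₄/μ₂² = 21827.25 / 3936.93503 = 5.54422
β₂ ≈ 5.5442

5.5442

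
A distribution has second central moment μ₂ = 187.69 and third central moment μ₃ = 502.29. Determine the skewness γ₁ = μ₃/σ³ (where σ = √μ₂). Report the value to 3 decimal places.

0.195

σ = √μ₂ = √187.69 = 13.70000
σ³ = μ₂^(3/2) = 2571.35300
γ₁ = μ₃/σ³ = 502.29 / 2571.35300 ≈ 0.195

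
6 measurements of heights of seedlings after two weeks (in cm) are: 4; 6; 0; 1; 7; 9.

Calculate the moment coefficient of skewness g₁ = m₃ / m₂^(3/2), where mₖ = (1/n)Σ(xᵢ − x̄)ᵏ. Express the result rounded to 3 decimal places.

-0.122

x̄ = (4 + 6 + 0 + 1 + 7 + 9) / 6 = 4.5000
deviations (xᵢ − x̄): -0.5000, 1.5000, -4.5000, -3.5000, 2.5000, 4.5000
Σ(xᵢ − x̄)² = 61.5000 ⇒ m₂ = 61.5000/6 = 10.25000
Σ(xᵢ − x̄)³ = -24.0000 ⇒ m₃ = -24.0000/6 = -4.00000
m₂^(3/2) = 10.25000^(1.5) = 32.81601
g₁ = m₃ / m₂^(3/2) = -4.00000 / 32.81601 ≈ -0.122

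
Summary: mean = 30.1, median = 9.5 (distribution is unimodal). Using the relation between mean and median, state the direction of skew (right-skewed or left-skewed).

right-skewed

mean − median = 30.1 − 9.5 = 20.6
mean > median ⇒ the longer tail is on the right ⇒ right-skewed (positively skewed).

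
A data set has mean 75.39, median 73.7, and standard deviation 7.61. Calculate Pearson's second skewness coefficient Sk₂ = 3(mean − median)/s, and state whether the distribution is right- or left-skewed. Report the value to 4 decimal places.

0.6662, right-skewed

Sk₂ = 3(75.39 − 73.7) / 7.61 = 3 × 1.6900 / 7.61
    = 5.0700 / 7.61 ≈ 0.6662
Sk₂ > 0 ⇒ mean > median ⇒ right-skewed (positive skew).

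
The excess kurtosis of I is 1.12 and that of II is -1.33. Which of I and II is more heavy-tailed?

I

Higher excess kurtosis ⇒ heavier tails relative to the normal distribution.
1.12 vs -1.33: the larger is 1.12, so I has heavier tails. (I is leptokurtic — heavier-than-normal tails; the other is platykurtic.)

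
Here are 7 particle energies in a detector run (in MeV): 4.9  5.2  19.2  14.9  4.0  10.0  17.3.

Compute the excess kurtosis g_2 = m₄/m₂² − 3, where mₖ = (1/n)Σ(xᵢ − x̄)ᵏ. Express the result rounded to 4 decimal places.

-1.6456

x̄ = 10.7857
Σ(xᵢ − x̄)² = 242.6686 ⇒ m₂ = 34.66694
Σ(xᵢ − x̄)⁴ = 11394.1143 ⇒ m₄ = 1627.73061
m₂² = 1201.79664
g_2 = m₄/m₂² − 3 = 1.35441 − 3 ≈ -1.6456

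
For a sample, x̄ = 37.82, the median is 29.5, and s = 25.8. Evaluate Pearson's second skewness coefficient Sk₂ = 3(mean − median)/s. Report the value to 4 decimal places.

Sk₂ = 3(37.82 − 29.5) / 25.8 = 3 × 8.3200 / 25.8
    = 24.9600 / 25.8 ≈ 0.9674

0.9674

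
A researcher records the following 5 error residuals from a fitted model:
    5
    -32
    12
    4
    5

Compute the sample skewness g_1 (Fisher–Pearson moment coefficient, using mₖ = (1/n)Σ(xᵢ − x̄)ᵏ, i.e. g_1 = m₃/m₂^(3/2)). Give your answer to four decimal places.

-1.3687

x̄ = (5 - 32 + 12 + 4 + 5) / 5 = -1.2000
deviations (xᵢ − x̄): 6.2000, -30.8000, 13.2000, 5.2000, 6.2000
Σ(xᵢ − x̄)² = 1226.8000 ⇒ m₂ = 1226.8000/5 = 245.36000
Σ(xᵢ − x̄)³ = -26300.8800 ⇒ m₃ = -26300.8800/5 = -5260.17600
m₂^(3/2) = 245.36000^(1.5) = 3843.31202
g_1 = m₃ / m₂^(3/2) = -5260.17600 / 3843.31202 ≈ -1.3687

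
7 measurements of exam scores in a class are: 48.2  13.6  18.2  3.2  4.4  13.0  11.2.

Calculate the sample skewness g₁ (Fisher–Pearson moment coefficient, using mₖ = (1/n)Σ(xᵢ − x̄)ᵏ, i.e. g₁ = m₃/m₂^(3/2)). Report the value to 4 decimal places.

x̄ = (48.2 + 13.6 + 18.2 + 3.2 + 4.4 + 13.0 + 11.2) / 7 = 15.9714
deviations (xᵢ − x̄): 32.2286, -2.3714, 2.2286, -12.7714, -11.5714, -2.9714, -4.7714
Σ(xᵢ − x̄)² = 1377.8743 ⇒ m₂ = 1377.8743/7 = 196.83918
Σ(xᵢ − x̄)³ = 29705.5357 ⇒ m₃ = 29705.5357/7 = 4243.64795
m₂^(3/2) = 196.83918^(1.5) = 2761.64171
g₁ = m₃ / m₂^(3/2) = 4243.64795 / 2761.64171 ≈ 1.5366

1.5366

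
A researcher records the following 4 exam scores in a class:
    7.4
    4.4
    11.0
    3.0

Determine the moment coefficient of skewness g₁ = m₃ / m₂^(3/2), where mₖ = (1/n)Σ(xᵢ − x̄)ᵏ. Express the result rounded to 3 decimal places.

x̄ = (7.4 + 4.4 + 11.0 + 3.0) / 4 = 6.4500
deviations (xᵢ − x̄): 0.9500, -2.0500, 4.5500, -3.4500
Σ(xᵢ − x̄)² = 37.7100 ⇒ m₂ = 37.7100/4 = 9.42750
Σ(xᵢ − x̄)³ = 45.3750 ⇒ m₃ = 45.3750/4 = 11.34375
m₂^(3/2) = 9.42750^(1.5) = 28.94642
g₁ = m₃ / m₂^(3/2) = 11.34375 / 28.94642 ≈ 0.392

0.392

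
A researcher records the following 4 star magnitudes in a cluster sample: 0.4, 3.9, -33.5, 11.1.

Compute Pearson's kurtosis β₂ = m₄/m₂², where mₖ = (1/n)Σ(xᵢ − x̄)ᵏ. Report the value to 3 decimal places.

2.216

x̄ = -4.5250
Σ(xᵢ − x̄)² = 1178.9275 ⇒ m₂ = 294.73188
Σ(xᵢ − x̄)⁴ = 770076.4812 ⇒ m₄ = 192519.12030
m₂² = 86866.87814
β₂ = m₄/m₂² = 192519.12030 / 86866.87814 ≈ 2.216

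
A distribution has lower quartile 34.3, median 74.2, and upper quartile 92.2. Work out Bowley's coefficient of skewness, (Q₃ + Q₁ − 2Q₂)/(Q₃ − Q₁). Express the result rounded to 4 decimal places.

-0.3782

numerator: Q₃ + Q₁ − 2Q₂ = 92.2 + 34.3 − 2×74.2 = -21.9000
denominator: Q₃ − Q₁ = 92.2 − 34.3 = 57.9000
Bowley skewness = -21.9000 / 57.9000 ≈ -0.3782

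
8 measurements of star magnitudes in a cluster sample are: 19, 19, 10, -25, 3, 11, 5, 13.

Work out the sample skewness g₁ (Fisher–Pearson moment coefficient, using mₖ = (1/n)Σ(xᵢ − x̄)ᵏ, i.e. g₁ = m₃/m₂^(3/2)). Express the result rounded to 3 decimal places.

-1.554

x̄ = (19 + 19 + 10 - 25 + 3 + 11 + 5 + 13) / 8 = 6.8750
deviations (xᵢ − x̄): 12.1250, 12.1250, 3.1250, -31.8750, -3.8750, 4.1250, -1.8750, 6.1250
Σ(xᵢ − x̄)² = 1392.8750 ⇒ m₂ = 1392.8750/8 = 174.10938
Σ(xᵢ − x̄)³ = -28554.6563 ⇒ m₃ = -28554.6563/8 = -3569.33203
m₂^(3/2) = 174.10938^(1.5) = 2297.38211
g₁ = m₃ / m₂^(3/2) = -3569.33203 / 2297.38211 ≈ -1.554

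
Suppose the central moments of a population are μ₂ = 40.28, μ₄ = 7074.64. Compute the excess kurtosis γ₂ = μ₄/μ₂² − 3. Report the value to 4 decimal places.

1.3604

μ₂² = 40.28² = 1622.47840
μ₄/μ₂² = 7074.64 / 1622.47840 = 4.36039
γ₂ = 4.36039 − 3 ≈ 1.3604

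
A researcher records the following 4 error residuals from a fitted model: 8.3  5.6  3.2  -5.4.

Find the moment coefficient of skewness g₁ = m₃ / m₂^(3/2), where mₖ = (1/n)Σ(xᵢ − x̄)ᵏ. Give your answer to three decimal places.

-0.744

x̄ = (8.3 + 5.6 + 3.2 - 5.4) / 4 = 2.9250
deviations (xᵢ − x̄): 5.3750, 2.6750, 0.2750, -8.3250
Σ(xᵢ − x̄)² = 105.4275 ⇒ m₂ = 105.4275/4 = 26.35688
Σ(xᵢ − x̄)³ = -402.5201 ⇒ m₃ = -402.5201/4 = -100.63003
m₂^(3/2) = 26.35688^(1.5) = 135.31342
g₁ = m₃ / m₂^(3/2) = -100.63003 / 135.31342 ≈ -0.744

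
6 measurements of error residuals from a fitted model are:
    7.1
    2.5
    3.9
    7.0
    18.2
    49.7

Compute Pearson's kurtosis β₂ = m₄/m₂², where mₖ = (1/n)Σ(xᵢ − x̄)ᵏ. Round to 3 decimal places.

x̄ = 14.7333
Σ(xᵢ − x̄)² = 1619.7733 ⇒ m₂ = 269.96222
Σ(xᵢ − x̄)⁴ = 1538202.7104 ⇒ m₄ = 256367.11841
m₂² = 72879.60143
β₂ = m₄/m₂² = 256367.11841 / 72879.60143 ≈ 3.518

3.518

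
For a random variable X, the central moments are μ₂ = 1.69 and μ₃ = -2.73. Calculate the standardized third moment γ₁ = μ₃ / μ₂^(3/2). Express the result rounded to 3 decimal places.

-1.243

σ = √μ₂ = √1.69 = 1.30000
σ³ = μ₂^(3/2) = 2.19700
γ₁ = μ₃/σ³ = -2.73 / 2.19700 ≈ -1.243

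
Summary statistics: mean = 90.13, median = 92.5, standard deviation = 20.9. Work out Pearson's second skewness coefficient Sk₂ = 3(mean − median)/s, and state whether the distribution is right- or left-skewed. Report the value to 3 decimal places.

-0.340, left-skewed

Sk₂ = 3(90.13 − 92.5) / 20.9 = 3 × -2.3700 / 20.9
    = -7.1100 / 20.9 ≈ -0.340
Sk₂ < 0 ⇒ mean < median ⇒ left-skewed (negative skew).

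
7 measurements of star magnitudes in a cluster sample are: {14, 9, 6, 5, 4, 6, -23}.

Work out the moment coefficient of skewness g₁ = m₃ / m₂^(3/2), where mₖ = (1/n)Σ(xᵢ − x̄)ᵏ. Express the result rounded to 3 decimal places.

x̄ = (14 + 9 + 6 + 5 + 4 + 6 - 23) / 7 = 3.0000
deviations (xᵢ − x̄): 11.0000, 6.0000, 3.0000, 2.0000, 1.0000, 3.0000, -26.0000
Σ(xᵢ − x̄)² = 856.0000 ⇒ m₂ = 856.0000/7 = 122.28571
Σ(xᵢ − x̄)³ = -15966.0000 ⇒ m₃ = -15966.0000/7 = -2280.85714
m₂^(3/2) = 122.28571^(1.5) = 1352.27054
g₁ = m₃ / m₂^(3/2) = -2280.85714 / 1352.27054 ≈ -1.687

-1.687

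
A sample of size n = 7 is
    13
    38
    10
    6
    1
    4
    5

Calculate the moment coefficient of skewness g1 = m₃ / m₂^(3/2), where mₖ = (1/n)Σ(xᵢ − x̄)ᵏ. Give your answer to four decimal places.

1.6425

x̄ = (13 + 38 + 10 + 6 + 1 + 4 + 5) / 7 = 11.0000
deviations (xᵢ − x̄): 2.0000, 27.0000, -1.0000, -5.0000, -10.0000, -7.0000, -6.0000
Σ(xᵢ − x̄)² = 944.0000 ⇒ m₂ = 944.0000/7 = 134.85714
Σ(xᵢ − x̄)³ = 18006.0000 ⇒ m₃ = 18006.0000/7 = 2572.28571
m₂^(3/2) = 134.85714^(1.5) = 1566.06914
g1 = m₃ / m₂^(3/2) = 2572.28571 / 1566.06914 ≈ 1.6425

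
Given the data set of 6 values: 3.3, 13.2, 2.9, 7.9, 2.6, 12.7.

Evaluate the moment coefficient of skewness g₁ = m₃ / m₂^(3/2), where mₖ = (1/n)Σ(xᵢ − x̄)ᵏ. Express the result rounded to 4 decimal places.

0.3346

x̄ = (3.3 + 13.2 + 2.9 + 7.9 + 2.6 + 12.7) / 6 = 7.1000
deviations (xᵢ − x̄): -3.8000, 6.1000, -4.2000, 0.8000, -4.5000, 5.6000
Σ(xᵢ − x̄)² = 121.5400 ⇒ m₂ = 121.5400/6 = 20.25667
Σ(xᵢ − x̄)³ = 183.0240 ⇒ m₃ = 183.0240/6 = 30.50400
m₂^(3/2) = 20.25667^(1.5) = 91.17000
g₁ = m₃ / m₂^(3/2) = 30.50400 / 91.17000 ≈ 0.3346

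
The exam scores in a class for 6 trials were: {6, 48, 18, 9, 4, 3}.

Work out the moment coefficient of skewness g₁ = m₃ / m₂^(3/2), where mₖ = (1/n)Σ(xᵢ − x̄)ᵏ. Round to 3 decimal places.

x̄ = (6 + 48 + 18 + 9 + 4 + 3) / 6 = 14.6667
deviations (xᵢ − x̄): -8.6667, 33.3333, 3.3333, -5.6667, -10.6667, -11.6667
Σ(xᵢ − x̄)² = 1479.3333 ⇒ m₂ = 1479.3333/6 = 246.55556
Σ(xᵢ − x̄)³ = 33439.5556 ⇒ m₃ = 33439.5556/6 = 5573.25926
m₂^(3/2) = 246.55556^(1.5) = 3871.43694
g₁ = m₃ / m₂^(3/2) = 5573.25926 / 3871.43694 ≈ 1.440

1.440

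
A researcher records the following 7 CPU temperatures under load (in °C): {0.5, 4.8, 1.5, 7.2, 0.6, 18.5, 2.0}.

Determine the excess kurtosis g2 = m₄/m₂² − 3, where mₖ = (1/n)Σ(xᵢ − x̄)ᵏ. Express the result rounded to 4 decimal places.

0.8845

x̄ = 5.0143
Σ(xᵢ − x̄)² = 247.9886 ⇒ m₂ = 35.42694
Σ(xᵢ − x̄)⁴ = 34127.5948 ⇒ m₄ = 4875.37068
m₂² = 1255.06799
g2 = m₄/m₂² − 3 = 3.88455 − 3 ≈ 0.8845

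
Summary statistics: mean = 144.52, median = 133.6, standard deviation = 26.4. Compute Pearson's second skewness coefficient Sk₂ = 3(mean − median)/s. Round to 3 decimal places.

Sk₂ = 3(144.52 − 133.6) / 26.4 = 3 × 10.9200 / 26.4
    = 32.7600 / 26.4 ≈ 1.241

1.241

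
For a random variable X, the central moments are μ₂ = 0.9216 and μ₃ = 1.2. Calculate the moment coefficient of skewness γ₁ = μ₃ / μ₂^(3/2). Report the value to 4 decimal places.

1.3563

σ = √μ₂ = √0.9216 = 0.96000
σ³ = μ₂^(3/2) = 0.88474
γ₁ = μ₃/σ³ = 1.2 / 0.88474 ≈ 1.3563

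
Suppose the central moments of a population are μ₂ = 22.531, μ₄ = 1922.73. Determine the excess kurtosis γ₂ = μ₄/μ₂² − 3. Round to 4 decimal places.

μ₂² = 22.531² = 507.64596
μ₄/μ₂² = 1922.73 / 507.64596 = 3.78754
γ₂ = 3.78754 − 3 ≈ 0.7875

0.7875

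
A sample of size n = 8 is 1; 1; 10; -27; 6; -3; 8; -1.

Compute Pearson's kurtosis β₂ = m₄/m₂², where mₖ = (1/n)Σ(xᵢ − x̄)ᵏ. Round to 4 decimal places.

4.5854

x̄ = -0.6250
Σ(xᵢ − x̄)² = 937.8750 ⇒ m₂ = 117.23438
Σ(xᵢ − x̄)⁴ = 504166.3066 ⇒ m₄ = 63020.78833
m₂² = 13743.89868
β₂ = m₄/m₂² = 63020.78833 / 13743.89868 ≈ 4.5854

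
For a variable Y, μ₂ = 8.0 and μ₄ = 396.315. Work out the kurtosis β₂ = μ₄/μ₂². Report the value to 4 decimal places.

6.1924

μ₂² = 8.0² = 64.00000
μ₄/μ₂² = 396.315 / 64.00000 = 6.19242
β₂ ≈ 6.1924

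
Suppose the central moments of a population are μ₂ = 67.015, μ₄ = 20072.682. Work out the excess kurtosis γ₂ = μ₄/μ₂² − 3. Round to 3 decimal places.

μ₂² = 67.015² = 4491.01023
μ₄/μ₂² = 20072.682 / 4491.01023 = 4.46952
γ₂ = 4.46952 − 3 ≈ 1.470

1.470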